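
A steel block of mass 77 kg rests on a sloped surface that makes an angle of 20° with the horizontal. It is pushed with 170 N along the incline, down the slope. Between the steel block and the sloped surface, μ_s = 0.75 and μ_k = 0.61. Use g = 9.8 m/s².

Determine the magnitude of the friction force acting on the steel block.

Normal force: N = m g cos θ = 77 × 9.8 × cos 20° = 709.1 N.
For equilibrium along the incline the friction force must supply f = m g sin θ + P = 258.1 + 170 = 428.1 N (positive meaning up-slope).
Static friction can supply at most μ_s N = 531.8 N.
Since |428.1| ≤ 531.8 N, no slip — friction simply equals what equilibrium demands.

f ≈ 428 N (up the incline)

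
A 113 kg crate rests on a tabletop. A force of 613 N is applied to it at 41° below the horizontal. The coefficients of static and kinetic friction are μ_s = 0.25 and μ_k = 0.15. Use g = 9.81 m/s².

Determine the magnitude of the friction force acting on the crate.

N = m g + P sin α = 1109 + 613×sin 41° = 1511 N.
For equilibrium, f = P cos α = 613×cos 41° = 462.6 N.
The static-friction limit is μ_s N = 377.7 N.
462.6 > 377.7 N → the crate slides; f = μ_k N = 0.15×1511 = 227 N.

f ≈ 227 N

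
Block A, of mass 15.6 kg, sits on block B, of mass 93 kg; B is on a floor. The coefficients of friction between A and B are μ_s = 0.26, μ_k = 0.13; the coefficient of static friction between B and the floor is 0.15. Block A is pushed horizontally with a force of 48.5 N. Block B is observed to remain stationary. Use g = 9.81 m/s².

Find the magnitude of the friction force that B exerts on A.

Between the blocks, N₁ = m_A g = 153 N.
Maximum static friction on A from B: μ_s N₁ = 0.26×153 = 39.79 N.
P = 48.5 N exceeds that limit, so A slips over B and the interface friction becomes kinetic: f₁ = μ_k N₁ = 0.13×153 = 19.9 N.
B experiences an equal 19.9 N forward from A (third law). B is in equilibrium, so the floor supplies f₂ = 19.9 N of static friction (limit μ_s(m_A+m_B)g = 159.8 N, not exceeded).

f ≈ 19.9 N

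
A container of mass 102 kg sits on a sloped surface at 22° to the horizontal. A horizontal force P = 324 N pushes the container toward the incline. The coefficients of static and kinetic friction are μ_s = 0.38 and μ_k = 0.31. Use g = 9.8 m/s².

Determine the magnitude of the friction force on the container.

Normal direction: N = m g cos θ + P sin θ = 1048 N.
Parallel to the incline: P cos θ − m g sin θ = 300.4 − 374.5 = -74.05 N; the friction needed to balance this is 74.05 N acting up the slope.
Maximum static friction: μ_s N = 0.38 × 1048 = 398.3 N.
|f_req| = 74.05 ≤ 398.3 N → the container is in equilibrium; friction equals the required value.

f ≈ 74 N (up the incline)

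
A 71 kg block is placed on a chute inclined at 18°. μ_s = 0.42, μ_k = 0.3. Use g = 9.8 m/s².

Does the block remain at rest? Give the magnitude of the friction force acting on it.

N = m g cos θ = 662 N.
Down-slope weight component: m g sin θ = 215 N.
μ_s N = 278 N.
215 ≤ 278 N, so it stays put; friction = 215 N.

f ≈ 215 N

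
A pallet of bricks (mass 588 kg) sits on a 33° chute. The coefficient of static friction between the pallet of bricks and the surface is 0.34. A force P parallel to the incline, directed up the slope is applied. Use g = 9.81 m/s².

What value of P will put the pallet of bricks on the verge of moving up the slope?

P ≈ 4790 N

At impending motion up the slope, friction acts down-slope at its limit: f = μ_s N.
P is parallel to the surface, so N = m g cos θ = 4840 N.
Along the incline: P = m g sin θ + μ_s N = 3140 + 0.34×4840 = 4790 N.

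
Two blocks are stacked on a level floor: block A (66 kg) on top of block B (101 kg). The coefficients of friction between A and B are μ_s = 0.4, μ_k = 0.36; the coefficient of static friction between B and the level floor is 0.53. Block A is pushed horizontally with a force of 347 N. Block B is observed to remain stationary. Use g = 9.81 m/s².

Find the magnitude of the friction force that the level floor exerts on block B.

f ≈ 233 N

The normal force B exerts on A is simply A's weight, N₁ = 647.5 N.
So the A–B interface can sustain at most μ_s N₁ = 259 N of static friction.
P = 347 N exceeds that limit, so A slips over B and the interface friction becomes kinetic: f₁ = μ_k N₁ = 0.36×647.5 = 233 N.
By Newton's third law B feels 233 N forward from A. With B stationary, the floor's static friction on B balances it: f₂ = 233 N (well within μ_s(m_A+m_B)g = 868.3 N).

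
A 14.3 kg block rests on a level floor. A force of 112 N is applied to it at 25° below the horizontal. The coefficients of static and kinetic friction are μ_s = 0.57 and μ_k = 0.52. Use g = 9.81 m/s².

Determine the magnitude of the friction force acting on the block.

f ≈ 102 N

N = m g + P sin α = 140.3 + 112×sin 25° = 187.6 N.
Horizontally, friction must balance P cos α = 101.5 N.
The static-friction limit is μ_s N = 106.9 N.
Since 101.5 N does not exceed the limit, the block stays at rest and f = 102 N.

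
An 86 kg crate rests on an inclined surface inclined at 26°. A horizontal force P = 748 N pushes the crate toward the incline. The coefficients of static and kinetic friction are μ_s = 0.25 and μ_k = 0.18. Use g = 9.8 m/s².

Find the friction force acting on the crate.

f ≈ 195 N (down the incline)

The horizontal push has a component P sin θ into the surface, so N = m g cos θ + P sin θ = 757.5 + 327.9 = 1085 N.
Along the incline, the net driving force (taking up-slope positive) is P cos θ − m g sin θ = 672.3 − 369.5 = 302.8 N, so equilibrium requires friction f = -302.8 N (down-slope).
Maximum static friction: μ_s N = 0.25 × 1085 = 271.4 N.
The required 302.8 N exceeds the static limit, so the crate slides up-slope and f = μ_k N = 0.18×1085 = 195 N.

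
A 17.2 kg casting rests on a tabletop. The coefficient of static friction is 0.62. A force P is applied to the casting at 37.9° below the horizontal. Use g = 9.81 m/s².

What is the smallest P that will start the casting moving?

N = m g + P sin α (the push presses the casting into the tabletop).
At impending slip, P cos α = μ_s N = μ_s (m g + P sin α).
Solving: P (cos α − μ_s sin α) = μ_s m g → P = 0.62×169/(cos 37.9° − 0.62 sin 37.9°) = 105/0.4082 = 256 N.

P ≈ 256 N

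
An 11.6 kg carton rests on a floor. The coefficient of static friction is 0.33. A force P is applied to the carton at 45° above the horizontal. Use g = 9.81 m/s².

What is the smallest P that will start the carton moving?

N = m g − P sin α (the pull lifts the carton).
At impending slip, P cos α = μ_s N = μ_s (m g − P sin α).
Solving: P (cos α + μ_s sin α) = μ_s m g → P = 0.33×114/(cos 45° + 0.33 sin 45°) = 37.6/0.9405 = 39.9 N.

P ≈ 39.9 N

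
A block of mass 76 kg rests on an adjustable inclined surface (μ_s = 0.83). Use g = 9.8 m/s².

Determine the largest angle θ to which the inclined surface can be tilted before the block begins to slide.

θ_max ≈ 39.7°

At the slip threshold, m g sin θ = μ_s · m g cos θ, so tan θ = μ_s.
θ_max = arctan(0.83) = 39.7°.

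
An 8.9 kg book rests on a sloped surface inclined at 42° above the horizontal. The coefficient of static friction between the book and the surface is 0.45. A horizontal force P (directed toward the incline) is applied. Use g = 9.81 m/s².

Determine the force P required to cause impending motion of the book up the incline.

P ≈ 198 N

At impending motion up the slope, friction acts down-slope at its limit: f = μ_s N.
Perpendicular to the incline: N = m g cos θ + P sin θ.
Along the incline: P cos θ = m g sin θ + μ_s N = m g sin θ + μ_s (m g cos θ + P sin θ).
Solving, P (cos θ − μ_s sin θ) = m g (sin θ + μ_s cos θ), so P = 8.9×9.81×(sin 42° + 0.45 cos 42°)/(cos 42° − 0.45 sin 42°) = 87.3×1.004/0.442 = 198 N.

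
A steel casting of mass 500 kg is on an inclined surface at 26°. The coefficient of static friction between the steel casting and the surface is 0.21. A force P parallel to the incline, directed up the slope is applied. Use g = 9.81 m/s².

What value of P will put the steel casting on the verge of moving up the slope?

P ≈ 3080 N

At impending motion up the slope, friction acts down-slope at its limit: f = μ_s N.
P is parallel to the surface, so N = m g cos θ = 4410 N.
Along the incline: P = m g sin θ + μ_s N = 2150 + 0.21×4410 = 3080 N.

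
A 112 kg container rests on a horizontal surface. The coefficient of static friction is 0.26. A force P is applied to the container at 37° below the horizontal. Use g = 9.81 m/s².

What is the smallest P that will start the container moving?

N = m g + P sin α (the push presses the container into the horizontal surface).
At impending slip, P cos α = μ_s N = μ_s (m g + P sin α).
Solving: P (cos α − μ_s sin α) = μ_s m g → P = 0.26×1100/(cos 37° − 0.26 sin 37°) = 286/0.6422 = 445 N.

P ≈ 445 N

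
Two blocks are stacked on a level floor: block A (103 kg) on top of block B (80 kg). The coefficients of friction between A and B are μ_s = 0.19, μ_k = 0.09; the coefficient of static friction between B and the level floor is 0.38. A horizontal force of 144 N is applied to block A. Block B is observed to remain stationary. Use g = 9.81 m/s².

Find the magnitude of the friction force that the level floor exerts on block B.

f ≈ 144 N

The normal force B exerts on A is simply A's weight, N₁ = 1010 N.
So the A–B interface can sustain at most μ_s N₁ = 192 N of static friction.
P = 144 N is within that limit, so A and B move together (both at rest); the A–B friction is simply f₁ = P = 144 N.
By Newton's third law B feels 144 N forward from A. With B stationary, the floor's static friction on B balances it: f₂ = 144 N (well within μ_s(m_A+m_B)g = 682.2 N).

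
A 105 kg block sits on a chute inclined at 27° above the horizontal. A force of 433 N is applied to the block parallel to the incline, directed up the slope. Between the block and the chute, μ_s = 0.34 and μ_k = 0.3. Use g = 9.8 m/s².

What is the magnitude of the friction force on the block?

f ≈ 34.2 N (up the incline)

Normal force: N = m g cos θ = 105 × 9.8 × cos 27° = 916.8 N.
The friction needed for equilibrium is m g sin θ − P = 467.2 − 433 = 34.16 N, measured positive up-slope.
The static-friction ceiling is μ_s N = 0.34 × 916.8 = 311.7 N.
Since |34.16| ≤ 311.7 N, no slip — friction simply equals what equilibrium demands.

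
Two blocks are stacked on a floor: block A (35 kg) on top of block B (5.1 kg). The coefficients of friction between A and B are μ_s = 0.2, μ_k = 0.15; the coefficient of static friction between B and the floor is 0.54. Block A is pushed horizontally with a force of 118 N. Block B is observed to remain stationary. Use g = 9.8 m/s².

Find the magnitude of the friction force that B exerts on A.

Normal force at the A–B interface: N₁ = m_A g = 343 N.
Maximum static friction on A from B: μ_s N₁ = 0.2×343 = 68.6 N.
P = 118 N exceeds that limit, so A slips over B and the interface friction becomes kinetic: f₁ = μ_k N₁ = 0.15×343 = 51.4 N.
B experiences an equal 51.4 N forward from A (third law). B is in equilibrium, so the floor supplies f₂ = 51.4 N of static friction (limit μ_s(m_A+m_B)g = 212.2 N, not exceeded).

f ≈ 51.4 N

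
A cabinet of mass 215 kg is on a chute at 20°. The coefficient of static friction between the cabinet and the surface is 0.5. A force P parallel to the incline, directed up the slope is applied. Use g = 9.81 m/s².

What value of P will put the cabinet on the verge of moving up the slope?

P ≈ 1710 N

At impending motion up the slope, friction acts down-slope at its limit: f = μ_s N.
P is parallel to the surface, so N = m g cos θ = 1980 N.
Along the incline: P = m g sin θ + μ_s N = 721 + 0.5×1980 = 1710 N.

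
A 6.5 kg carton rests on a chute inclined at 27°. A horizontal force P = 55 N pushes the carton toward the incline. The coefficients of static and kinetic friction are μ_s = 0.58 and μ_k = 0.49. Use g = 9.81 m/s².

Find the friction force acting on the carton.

f ≈ 20.1 N (down the incline)

Normal direction: N = m g cos θ + P sin θ = 81.78 N.
Along the incline, the net driving force (taking up-slope positive) is P cos θ − m g sin θ = 49.01 − 28.95 = 20.06 N, so equilibrium requires friction f = -20.06 N (down-slope).
The limit of static friction is μ_s N = 47.44 N.
|f_req| = 20.06 ≤ 47.44 N → the carton is in equilibrium; friction equals the required value.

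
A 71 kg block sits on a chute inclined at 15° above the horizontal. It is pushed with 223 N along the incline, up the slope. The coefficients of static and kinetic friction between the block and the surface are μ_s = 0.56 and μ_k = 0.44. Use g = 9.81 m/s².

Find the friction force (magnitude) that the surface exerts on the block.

The normal reaction is N = m g cos θ = 672.8 N.
Parallel to the incline, ΣF = 0 gives f = m g sin θ − P = 180.3 − 223 = -42.73 N (up-slope positive).
Maximum static friction available: μ_s N = 0.56 × 672.8 = 376.8 N.
Since |-42.73| ≤ 376.8 N, static friction is sufficient; f equals the required value, not μ_s N.

f ≈ 42.7 N (down the incline)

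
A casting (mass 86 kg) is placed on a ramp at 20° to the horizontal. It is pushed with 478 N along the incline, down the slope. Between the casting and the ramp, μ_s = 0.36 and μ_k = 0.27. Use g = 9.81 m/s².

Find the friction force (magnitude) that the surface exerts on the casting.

The normal reaction is N = m g cos θ = 792.8 N.
For equilibrium along the incline the friction force must supply f = m g sin θ + P = 288.5 + 478 = 766.5 N (positive meaning up-slope).
Maximum static friction available: μ_s N = 0.36 × 792.8 = 285.4 N.
|766.5| exceeds 285.4 N, so the casting slips down-slope; friction is kinetic, f = μ_k N = 0.27×792.8 = 214 N.

f ≈ 214 N (up the incline)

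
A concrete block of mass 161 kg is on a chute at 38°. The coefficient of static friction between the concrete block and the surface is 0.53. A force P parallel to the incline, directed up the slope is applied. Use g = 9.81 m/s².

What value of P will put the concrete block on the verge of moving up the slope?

P ≈ 1630 N

At impending motion up the slope, friction acts down-slope at its limit: f = μ_s N.
P is parallel to the surface, so N = m g cos θ = 1240 N.
Along the incline: P = m g sin θ + μ_s N = 972 + 0.53×1240 = 1630 N.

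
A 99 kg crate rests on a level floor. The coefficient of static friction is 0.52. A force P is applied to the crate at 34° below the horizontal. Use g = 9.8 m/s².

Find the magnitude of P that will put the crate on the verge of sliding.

P ≈ 937 N

N = m g + P sin α (the push presses the crate into the level floor).
At impending slip, P cos α = μ_s N = μ_s (m g + P sin α).
Solving: P (cos α − μ_s sin α) = μ_s m g → P = 0.52×970/(cos 34° − 0.52 sin 34°) = 505/0.5383 = 937 N.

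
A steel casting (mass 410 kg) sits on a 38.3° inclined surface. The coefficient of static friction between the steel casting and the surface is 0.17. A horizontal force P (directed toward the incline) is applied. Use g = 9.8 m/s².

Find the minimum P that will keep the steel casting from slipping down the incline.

The steel casting tends to slide down (tan θ > μ_s), so at the point of impending slip friction acts up-slope at its limit: f = μ_s N.
Perpendicular to the incline: N = m g cos θ + P sin θ.
Along the incline: P cos θ + μ_s N = m g sin θ, i.e. P cos θ + μ_s (m g cos θ + P sin θ) = m g sin θ.
Solving, P (cos θ + μ_s sin θ) = m g (sin θ − μ_s cos θ), so P = 4020×0.4864/0.8901 = 2200 N.

P_min ≈ 2200 N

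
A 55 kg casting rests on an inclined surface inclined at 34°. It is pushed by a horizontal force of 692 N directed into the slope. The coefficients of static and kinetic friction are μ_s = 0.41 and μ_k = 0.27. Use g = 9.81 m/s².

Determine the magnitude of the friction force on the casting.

Resolve perpendicular to the incline: N = m g cos θ + P sin θ = 55×9.81×cos 34° + 692×sin 34° = 834.3 N.
Parallel to the incline: P cos θ − m g sin θ = 573.7 − 301.7 = 272 N; the friction needed to balance this is 272 N acting down the slope.
The limit of static friction is μ_s N = 342.1 N.
|f_req| = 272 ≤ 342.1 N → the casting is in equilibrium; friction equals the required value.

f ≈ 272 N (down the incline)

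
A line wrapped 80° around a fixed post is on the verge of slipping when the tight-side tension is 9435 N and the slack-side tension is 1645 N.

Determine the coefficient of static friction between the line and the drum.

T₂/T₁ = e^{μβ} → μ = ln(T₂/T₁)/β.
β = 80° = 1.396 rad.
μ = ln(9435/1645)/1.396 = ln(5.736)/1.396 = 1.25.

μ ≈ 1.25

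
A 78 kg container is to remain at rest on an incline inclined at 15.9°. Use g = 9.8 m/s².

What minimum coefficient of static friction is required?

At the slip threshold m g sin θ = μ_s m g cos θ, so μ_s,min = tan θ.
μ_s,min = tan 15.9° = 0.285.

μ_s,min ≈ 0.285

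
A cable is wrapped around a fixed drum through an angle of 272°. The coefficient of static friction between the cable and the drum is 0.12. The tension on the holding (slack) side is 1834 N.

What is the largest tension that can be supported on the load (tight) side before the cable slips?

T_max ≈ 3240 N

At impending slip the capstan equation gives T₂/T₁ = e^{μβ} with β in radians.
β = 272° × π/180 = 4.747 rad.
e^{μβ} = e^{0.12×4.747} = 1.768.
T₂ = T₁ · e^{μβ} = 1834 × 1.768 = 3240 N.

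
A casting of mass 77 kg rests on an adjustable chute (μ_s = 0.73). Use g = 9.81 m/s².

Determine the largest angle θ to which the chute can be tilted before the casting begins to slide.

At the slip threshold, m g sin θ = μ_s · m g cos θ, so tan θ = μ_s.
θ_max = arctan(0.73) = 36.1°.

θ_max ≈ 36.1°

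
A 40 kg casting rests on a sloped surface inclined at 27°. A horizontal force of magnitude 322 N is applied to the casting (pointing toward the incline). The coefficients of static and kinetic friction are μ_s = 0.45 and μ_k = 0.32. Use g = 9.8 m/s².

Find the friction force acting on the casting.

f ≈ 109 N (down the incline)

Resolve perpendicular to the incline: N = m g cos θ + P sin θ = 40×9.8×cos 27° + 322×sin 27° = 495.5 N.
Parallel to the incline: P cos θ − m g sin θ = 286.9 − 178 = 108.9 N; the friction needed to balance this is 108.9 N acting down the slope.
The limit of static friction is μ_s N = 223 N.
Since 108.9 N is within the 223 N limit, the casting stays put and friction is exactly 109 N.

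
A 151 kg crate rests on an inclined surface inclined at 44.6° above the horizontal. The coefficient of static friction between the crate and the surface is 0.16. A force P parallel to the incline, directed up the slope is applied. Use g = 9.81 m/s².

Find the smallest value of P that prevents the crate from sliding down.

P_min ≈ 871 N

The crate tends to slide down (tan θ > μ_s), so at the point of impending slip friction acts up-slope at its limit: f = μ_s N.
P is parallel to the surface, so N = m g cos θ = 1050 N.
Along the incline: P + μ_s N = m g sin θ, so P = 1040 − 0.16×1050 = 871 N.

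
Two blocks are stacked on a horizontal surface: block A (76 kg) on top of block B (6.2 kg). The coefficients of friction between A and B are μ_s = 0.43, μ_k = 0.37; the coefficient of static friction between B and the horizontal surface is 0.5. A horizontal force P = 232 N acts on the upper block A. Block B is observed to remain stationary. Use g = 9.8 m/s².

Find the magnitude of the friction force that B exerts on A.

f ≈ 232 N

Between the blocks, N₁ = m_A g = 744.8 N.
So the A–B interface can sustain at most μ_s N₁ = 320.3 N of static friction.
P = 232 N is within that limit, so A and B move together (both at rest); the A–B friction is simply f₁ = P = 232 N.
B experiences an equal 232 N forward from A (third law). B is in equilibrium, so the floor supplies f₂ = 232 N of static friction (limit μ_s(m_A+m_B)g = 402.8 N, not exceeded).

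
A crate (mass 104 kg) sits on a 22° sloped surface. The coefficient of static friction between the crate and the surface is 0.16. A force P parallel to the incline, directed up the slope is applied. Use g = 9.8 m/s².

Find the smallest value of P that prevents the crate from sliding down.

The crate tends to slide down (tan θ > μ_s), so at the point of impending slip friction acts up-slope at its limit: f = μ_s N.
P is parallel to the surface, so N = m g cos θ = 945 N.
Along the incline: P + μ_s N = m g sin θ, so P = 382 − 0.16×945 = 231 N.

P_min ≈ 231 N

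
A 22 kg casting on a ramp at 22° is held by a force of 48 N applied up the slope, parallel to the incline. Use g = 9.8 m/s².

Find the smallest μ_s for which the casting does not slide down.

μ_s,min ≈ 0.164

N = m g cos θ = 199.9 N.
Friction must make up the shortfall along the incline: f = m g sin θ − P = 80.77 − 48 = 32.77 N.
At the threshold f = μ_s N, so μ_s,min = 32.77/199.9 = 0.164.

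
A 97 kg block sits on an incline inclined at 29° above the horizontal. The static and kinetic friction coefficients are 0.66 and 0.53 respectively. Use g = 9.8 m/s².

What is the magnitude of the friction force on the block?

Perpendicular to the surface, N = m g cos θ = 97·9.8·cos 29° = 831.4 N.
Along the slope the weight component is m g sin θ = 460.9 N; friction must supply exactly this, acting up-slope.
The static-friction ceiling is μ_s N = 0.66 × 831.4 = 548.7 N.
Since |460.9| ≤ 548.7 N, the block remains in static equilibrium and friction takes exactly the required value.

f ≈ 461 N (up the incline)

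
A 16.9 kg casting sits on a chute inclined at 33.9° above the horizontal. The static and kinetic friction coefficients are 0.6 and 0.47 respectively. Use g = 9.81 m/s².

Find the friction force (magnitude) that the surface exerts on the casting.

The normal reaction is N = m g cos θ = 137.6 N.
Along the slope the weight component is m g sin θ = 92.47 N; friction must supply exactly this, acting up-slope.
Static friction can supply at most μ_s N = 82.56 N.
Since |92.47| > 82.56 N, static friction cannot hold it; the casting slides down the incline and kinetic friction applies: f = μ_k N = 0.47 × 137.6 = 64.7 N.

f ≈ 64.7 N (up the incline)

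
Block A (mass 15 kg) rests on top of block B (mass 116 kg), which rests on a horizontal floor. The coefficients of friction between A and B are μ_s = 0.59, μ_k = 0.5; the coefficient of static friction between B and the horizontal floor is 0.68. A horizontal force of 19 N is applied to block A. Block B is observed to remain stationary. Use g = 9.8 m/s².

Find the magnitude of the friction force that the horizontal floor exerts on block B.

Between the blocks, N₁ = m_A g = 147 N.
So the A–B interface can sustain at most μ_s N₁ = 86.73 N of static friction.
Since P = 19 N ≤ 86.73 N, A does not slip on B; friction on A equals P = 19 N.
B experiences an equal 19 N forward from A (third law). B is in equilibrium, so the floor supplies f₂ = 19 N of static friction (limit μ_s(m_A+m_B)g = 873 N, not exceeded).

f ≈ 19 N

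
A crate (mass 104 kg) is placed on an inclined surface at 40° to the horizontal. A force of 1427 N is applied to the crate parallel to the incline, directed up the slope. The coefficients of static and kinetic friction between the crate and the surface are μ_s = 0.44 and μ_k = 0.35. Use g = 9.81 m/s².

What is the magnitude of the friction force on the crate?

Perpendicular to the surface, N = m g cos θ = 104·9.81·cos 40° = 781.5 N.
The friction needed for equilibrium is m g sin θ − P = 655.8 − 1427 = -771.2 N, measured positive up-slope.
Static friction can supply at most μ_s N = 343.9 N.
|-771.2| exceeds 343.9 N, so the crate slips up-slope; friction is kinetic, f = μ_k N = 0.35×781.5 = 274 N.

f ≈ 274 N (down the incline)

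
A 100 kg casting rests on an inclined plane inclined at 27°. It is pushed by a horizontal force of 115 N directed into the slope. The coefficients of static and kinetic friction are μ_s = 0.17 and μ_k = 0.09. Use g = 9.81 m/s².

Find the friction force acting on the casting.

The horizontal push has a component P sin θ into the surface, so N = m g cos θ + P sin θ = 874.1 + 52.21 = 926.3 N.
Parallel to the incline: P cos θ − m g sin θ = 102.5 − 445.4 = -342.9 N; the friction needed to balance this is 342.9 N acting up the slope.
Maximum static friction: μ_s N = 0.17 × 926.3 = 157.5 N.
|f_req| = 342.9 > 157.5 N → the casting slides down the incline; f = μ_k N = 0.09 × 926.3 = 83.4 N.

f ≈ 83.4 N (up the incline)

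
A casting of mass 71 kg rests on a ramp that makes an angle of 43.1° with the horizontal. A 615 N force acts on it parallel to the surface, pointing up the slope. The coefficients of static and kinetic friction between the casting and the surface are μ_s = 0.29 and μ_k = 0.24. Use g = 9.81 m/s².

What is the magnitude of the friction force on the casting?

The normal reaction is N = m g cos θ = 508.6 N.
Parallel to the incline, ΣF = 0 gives f = m g sin θ − P = 475.9 − 615 = -139.1 N (up-slope positive).
The static-friction ceiling is μ_s N = 0.29 × 508.6 = 147.5 N.
Since |-139.1| ≤ 147.5 N, static friction is sufficient; f equals the required value, not μ_s N.

f ≈ 139 N (down the incline)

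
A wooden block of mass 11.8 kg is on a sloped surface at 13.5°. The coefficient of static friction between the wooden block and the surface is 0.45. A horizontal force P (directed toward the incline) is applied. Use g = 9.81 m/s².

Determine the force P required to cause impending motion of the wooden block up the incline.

At impending motion up the slope, friction acts down-slope at its limit: f = μ_s N.
Perpendicular to the incline: N = m g cos θ + P sin θ.
Along the incline: P cos θ = m g sin θ + μ_s N = m g sin θ + μ_s (m g cos θ + P sin θ).
Solving, P (cos θ − μ_s sin θ) = m g (sin θ + μ_s cos θ), so P = 11.8×9.81×(sin 13.5° + 0.45 cos 13.5°)/(cos 13.5° − 0.45 sin 13.5°) = 116×0.671/0.8673 = 89.6 N.

P ≈ 89.6 N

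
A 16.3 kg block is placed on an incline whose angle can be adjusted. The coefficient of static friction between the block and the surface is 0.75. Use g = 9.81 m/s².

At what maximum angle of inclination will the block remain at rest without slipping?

θ_max ≈ 36.9°

At the slip threshold, m g sin θ = μ_s · m g cos θ, so tan θ = μ_s.
θ_max = arctan(0.75) = 36.9°.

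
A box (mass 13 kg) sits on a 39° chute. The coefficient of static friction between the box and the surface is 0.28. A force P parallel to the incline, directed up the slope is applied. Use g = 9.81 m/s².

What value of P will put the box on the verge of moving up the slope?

At impending motion up the slope, friction acts down-slope at its limit: f = μ_s N.
P is parallel to the surface, so N = m g cos θ = 99.1 N.
Along the incline: P = m g sin θ + μ_s N = 80.3 + 0.28×99.1 = 108 N.

P ≈ 108 N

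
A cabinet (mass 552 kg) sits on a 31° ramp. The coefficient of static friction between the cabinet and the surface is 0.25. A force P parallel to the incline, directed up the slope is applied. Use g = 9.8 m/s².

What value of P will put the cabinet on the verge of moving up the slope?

P ≈ 3950 N

At impending motion up the slope, friction acts down-slope at its limit: f = μ_s N.
P is parallel to the surface, so N = m g cos θ = 4640 N.
Along the incline: P = m g sin θ + μ_s N = 2790 + 0.25×4640 = 3950 N.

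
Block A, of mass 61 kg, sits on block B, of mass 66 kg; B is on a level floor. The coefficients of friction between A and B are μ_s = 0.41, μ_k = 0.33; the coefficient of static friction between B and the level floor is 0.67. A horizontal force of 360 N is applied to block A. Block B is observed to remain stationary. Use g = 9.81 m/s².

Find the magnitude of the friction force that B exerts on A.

f ≈ 197 N

The normal force B exerts on A is simply A's weight, N₁ = 598.4 N.
So the A–B interface can sustain at most μ_s N₁ = 245.3 N of static friction.
Since P = 360 N > 245.3 N, A slides on B; the A–B friction is kinetic: f₁ = μ_k N₁ = 0.33×598.4 = 197 N.
B experiences an equal 197 N forward from A (third law). B is in equilibrium, so the floor supplies f₂ = 197 N of static friction (limit μ_s(m_A+m_B)g = 834.7 N, not exceeded).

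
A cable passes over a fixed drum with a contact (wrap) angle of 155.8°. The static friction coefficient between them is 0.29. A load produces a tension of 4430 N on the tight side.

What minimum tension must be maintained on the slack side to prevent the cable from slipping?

Capstan equation at impending slip: T_tight/T_slack = e^{μβ}.
β = 155.8° = 2.719 rad; e^{μβ} = e^{0.29×2.719} = 2.2.
T_slack = T_tight / e^{μβ} = 4430 / 2.2 = 2010 N.

T_min ≈ 2010 N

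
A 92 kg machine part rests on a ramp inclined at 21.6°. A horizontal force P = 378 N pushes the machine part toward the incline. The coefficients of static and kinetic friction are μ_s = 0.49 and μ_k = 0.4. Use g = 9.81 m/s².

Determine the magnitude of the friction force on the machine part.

f ≈ 19.2 N (down the incline)

The horizontal push has a component P sin θ into the surface, so N = m g cos θ + P sin θ = 839.1 + 139.2 = 978.3 N.
Parallel to the incline: P cos θ − m g sin θ = 351.5 − 332.2 = 19.22 N; the friction needed to balance this is 19.22 N acting down the slope.
Maximum static friction: μ_s N = 0.49 × 978.3 = 479.4 N.
|f_req| = 19.22 ≤ 479.4 N → the machine part is in equilibrium; friction equals the required value.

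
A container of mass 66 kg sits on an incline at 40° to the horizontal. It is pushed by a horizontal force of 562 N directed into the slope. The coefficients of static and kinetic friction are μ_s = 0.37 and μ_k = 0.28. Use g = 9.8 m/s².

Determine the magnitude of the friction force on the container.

The horizontal push has a component P sin θ into the surface, so N = m g cos θ + P sin θ = 495.5 + 361.2 = 856.7 N.
Along the incline, the net driving force (taking up-slope positive) is P cos θ − m g sin θ = 430.5 − 415.8 = 14.76 N, so equilibrium requires friction f = -14.76 N (down-slope).
The limit of static friction is μ_s N = 317 N.
|f_req| = 14.76 ≤ 317 N → the container is in equilibrium; friction equals the required value.

f ≈ 14.8 N (down the incline)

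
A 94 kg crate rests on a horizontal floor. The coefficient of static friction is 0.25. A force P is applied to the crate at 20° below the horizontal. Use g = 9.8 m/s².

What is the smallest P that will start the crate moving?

P ≈ 270 N

N = m g + P sin α (the push presses the crate into the horizontal floor).
At impending slip, P cos α = μ_s N = μ_s (m g + P sin α).
Solving: P (cos α − μ_s sin α) = μ_s m g → P = 0.25×921/(cos 20° − 0.25 sin 20°) = 230/0.8542 = 270 N.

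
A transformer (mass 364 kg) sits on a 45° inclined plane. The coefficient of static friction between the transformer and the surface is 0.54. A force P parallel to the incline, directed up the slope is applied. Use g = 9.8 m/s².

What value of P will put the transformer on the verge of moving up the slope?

P ≈ 3880 N

At impending motion up the slope, friction acts down-slope at its limit: f = μ_s N.
P is parallel to the surface, so N = m g cos θ = 2520 N.
Along the incline: P = m g sin θ + μ_s N = 2520 + 0.54×2520 = 3880 N.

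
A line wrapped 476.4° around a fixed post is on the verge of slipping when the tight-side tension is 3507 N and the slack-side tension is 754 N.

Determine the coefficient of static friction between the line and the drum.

μ ≈ 0.185

T₂/T₁ = e^{μβ} → μ = ln(T₂/T₁)/β.
β = 476.4° = 8.315 rad.
μ = ln(3507/754)/8.315 = ln(4.651)/8.315 = 0.185.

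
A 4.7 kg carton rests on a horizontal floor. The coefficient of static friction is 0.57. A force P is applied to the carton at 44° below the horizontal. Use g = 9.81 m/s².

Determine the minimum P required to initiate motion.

P ≈ 81.3 N

N = m g + P sin α (the push presses the carton into the horizontal floor).
At impending slip, P cos α = μ_s N = μ_s (m g + P sin α).
Solving: P (cos α − μ_s sin α) = μ_s m g → P = 0.57×46.1/(cos 44° − 0.57 sin 44°) = 26.3/0.3234 = 81.3 N.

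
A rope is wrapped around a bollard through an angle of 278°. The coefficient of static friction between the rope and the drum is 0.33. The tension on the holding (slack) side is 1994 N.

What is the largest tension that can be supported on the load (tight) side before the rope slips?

At impending slip the capstan equation gives T₂/T₁ = e^{μβ} with β in radians.
β = 278° × π/180 = 4.852 rad.
e^{μβ} = e^{0.33×4.852} = 4.959.
T₂ = T₁ · e^{μβ} = 1994 × 4.959 = 9890 N.

T_max ≈ 9890 N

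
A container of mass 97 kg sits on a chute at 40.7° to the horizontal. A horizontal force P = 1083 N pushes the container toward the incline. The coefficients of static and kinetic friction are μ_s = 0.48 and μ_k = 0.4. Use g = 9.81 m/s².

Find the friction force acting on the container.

Normal direction: N = m g cos θ + P sin θ = 1428 N.
Parallel to the incline: P cos θ − m g sin θ = 821.1 − 620.5 = 200.5 N; the friction needed to balance this is 200.5 N acting down the slope.
Maximum static friction: μ_s N = 0.48 × 1428 = 685.3 N.
Since 200.5 N is within the 685.3 N limit, the container stays put and friction is exactly 201 N.

f ≈ 201 N (down the incline)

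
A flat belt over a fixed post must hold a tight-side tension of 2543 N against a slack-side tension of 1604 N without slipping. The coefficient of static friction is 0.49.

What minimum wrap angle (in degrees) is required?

β_min ≈ 53.9°

T₂/T₁ = e^{μβ} → β = ln(T₂/T₁)/μ.
β = ln(2543/1604)/0.49 = 0.4608/0.49 = 0.9405 rad.
In degrees: β = 0.9405 × 180/π = 53.9°.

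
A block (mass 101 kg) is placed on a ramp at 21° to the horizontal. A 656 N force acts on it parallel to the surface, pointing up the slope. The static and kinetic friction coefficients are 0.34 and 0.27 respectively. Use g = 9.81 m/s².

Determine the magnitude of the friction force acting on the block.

Perpendicular to the surface, N = m g cos θ = 101·9.81·cos 21° = 925 N.
Parallel to the incline, ΣF = 0 gives f = m g sin θ − P = 355.1 − 656 = -300.9 N (up-slope positive).
Static friction can supply at most μ_s N = 314.5 N.
Since |-300.9| ≤ 314.5 N, static friction is sufficient; f equals the required value, not μ_s N.

f ≈ 301 N (down the incline)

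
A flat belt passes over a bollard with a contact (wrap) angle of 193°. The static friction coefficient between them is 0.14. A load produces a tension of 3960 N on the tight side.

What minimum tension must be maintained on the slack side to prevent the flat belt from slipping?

Capstan equation at impending slip: T_tight/T_slack = e^{μβ}.
β = 193° = 3.368 rad; e^{μβ} = e^{0.14×3.368} = 1.603.
T_slack = T_tight / e^{μβ} = 3960 / 1.603 = 2470 N.

T_min ≈ 2470 N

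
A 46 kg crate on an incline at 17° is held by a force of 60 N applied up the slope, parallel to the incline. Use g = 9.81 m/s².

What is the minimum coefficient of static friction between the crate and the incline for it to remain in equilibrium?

N = m g cos θ = 431.5 N.
Friction must make up the shortfall along the incline: f = m g sin θ − P = 131.9 − 60 = 71.94 N.
At the threshold f = μ_s N, so μ_s,min = 71.94/431.5 = 0.167.

μ_s,min ≈ 0.167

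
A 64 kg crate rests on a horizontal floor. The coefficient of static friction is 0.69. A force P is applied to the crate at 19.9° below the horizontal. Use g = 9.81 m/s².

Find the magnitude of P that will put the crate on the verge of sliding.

N = m g + P sin α (the push presses the crate into the horizontal floor).
At impending slip, P cos α = μ_s N = μ_s (m g + P sin α).
Solving: P (cos α − μ_s sin α) = μ_s m g → P = 0.69×628/(cos 19.9° − 0.69 sin 19.9°) = 433/0.7054 = 614 N.

P ≈ 614 N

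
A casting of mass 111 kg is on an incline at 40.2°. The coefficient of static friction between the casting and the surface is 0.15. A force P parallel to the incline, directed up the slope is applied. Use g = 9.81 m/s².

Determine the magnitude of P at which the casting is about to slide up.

P ≈ 828 N

At impending motion up the slope, friction acts down-slope at its limit: f = μ_s N.
P is parallel to the surface, so N = m g cos θ = 832 N.
Along the incline: P = m g sin θ + μ_s N = 703 + 0.15×832 = 828 N.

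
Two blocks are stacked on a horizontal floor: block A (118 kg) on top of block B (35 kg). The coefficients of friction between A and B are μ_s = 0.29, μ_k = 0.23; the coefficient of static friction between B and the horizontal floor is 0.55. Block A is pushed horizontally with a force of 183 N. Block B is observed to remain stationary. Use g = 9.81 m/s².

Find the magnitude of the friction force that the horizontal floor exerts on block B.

f ≈ 183 N

The normal force B exerts on A is simply A's weight, N₁ = 1158 N.
So the A–B interface can sustain at most μ_s N₁ = 335.7 N of static friction.
P = 183 N is within that limit, so A and B move together (both at rest); the A–B friction is simply f₁ = P = 183 N.
B experiences an equal 183 N forward from A (third law). B is in equilibrium, so the floor supplies f₂ = 183 N of static friction (limit μ_s(m_A+m_B)g = 825.5 N, not exceeded).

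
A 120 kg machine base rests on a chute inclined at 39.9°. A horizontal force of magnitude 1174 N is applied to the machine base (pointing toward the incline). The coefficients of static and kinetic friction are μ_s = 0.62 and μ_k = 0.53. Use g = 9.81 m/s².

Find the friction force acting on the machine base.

Normal direction: N = m g cos θ + P sin θ = 1656 N.
Parallel to the incline: P cos θ − m g sin θ = 900.7 − 755.1 = 145.5 N; the friction needed to balance this is 145.5 N acting down the slope.
Maximum static friction: μ_s N = 0.62 × 1656 = 1027 N.
Since 145.5 N is within the 1027 N limit, the machine base stays put and friction is exactly 146 N.

f ≈ 146 N (down the incline)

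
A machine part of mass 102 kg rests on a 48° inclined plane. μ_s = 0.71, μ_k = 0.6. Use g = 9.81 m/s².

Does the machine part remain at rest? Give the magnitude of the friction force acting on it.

f ≈ 402 N

N = m g cos θ = 670 N.
Down-slope weight component: m g sin θ = 744 N.
μ_s N = 475 N.
744 > 475 N, so it slides; kinetic friction f = μ_k N = 0.6×670 = 402 N.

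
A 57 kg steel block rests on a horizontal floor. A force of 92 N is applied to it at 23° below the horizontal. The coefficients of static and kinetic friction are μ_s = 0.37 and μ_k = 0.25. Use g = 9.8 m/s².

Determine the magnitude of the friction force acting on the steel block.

f ≈ 84.7 N

The vertical component of P adds to the normal force: N = m g + P sin α = 558.6 + 35.95 = 594.5 N.
Horizontally, friction must balance P cos α = 84.69 N.
The static-friction limit is μ_s N = 220 N.
84.69 ≤ 220 N → static; friction equals the required 84.7 N.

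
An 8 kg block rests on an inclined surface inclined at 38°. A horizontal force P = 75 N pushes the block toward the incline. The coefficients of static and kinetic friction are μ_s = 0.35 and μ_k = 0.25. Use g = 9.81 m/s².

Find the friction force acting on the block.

The horizontal push has a component P sin θ into the surface, so N = m g cos θ + P sin θ = 61.84 + 46.17 = 108 N.
Along the incline, the net driving force (taking up-slope positive) is P cos θ − m g sin θ = 59.1 − 48.32 = 10.78 N, so equilibrium requires friction f = -10.78 N (down-slope).
Maximum static friction: μ_s N = 0.35 × 108 = 37.81 N.
Since 10.78 N is within the 37.81 N limit, the block stays put and friction is exactly 10.8 N.

f ≈ 10.8 N (down the incline)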